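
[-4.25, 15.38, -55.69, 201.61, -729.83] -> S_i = -4.25*(-3.62)^i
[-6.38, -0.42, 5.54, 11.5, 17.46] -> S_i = -6.38 + 5.96*i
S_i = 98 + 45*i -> [98, 143, 188, 233, 278]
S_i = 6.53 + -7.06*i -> [6.53, -0.53, -7.59, -14.65, -21.71]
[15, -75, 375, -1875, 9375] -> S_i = 15*-5^i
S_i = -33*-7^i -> [-33, 231, -1617, 11319, -79233]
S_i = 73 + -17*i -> [73, 56, 39, 22, 5]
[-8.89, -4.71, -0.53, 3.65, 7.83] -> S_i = -8.89 + 4.18*i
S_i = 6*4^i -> [6, 24, 96, 384, 1536]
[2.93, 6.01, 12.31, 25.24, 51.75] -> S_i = 2.93*2.05^i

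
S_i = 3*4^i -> [3, 12, 48, 192, 768]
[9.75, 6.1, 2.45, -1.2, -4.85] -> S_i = 9.75 + -3.65*i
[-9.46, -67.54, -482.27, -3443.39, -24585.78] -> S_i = -9.46*7.14^i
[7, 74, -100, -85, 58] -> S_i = Random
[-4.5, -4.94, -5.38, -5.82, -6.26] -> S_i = -4.50 + -0.44*i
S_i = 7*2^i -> [7, 14, 28, 56, 112]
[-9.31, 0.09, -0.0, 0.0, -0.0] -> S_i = -9.31*(-0.01)^i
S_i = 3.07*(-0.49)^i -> [3.07, -1.5, 0.74, -0.36, 0.18]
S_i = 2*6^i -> [2, 12, 72, 432, 2592]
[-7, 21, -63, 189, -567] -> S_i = -7*-3^i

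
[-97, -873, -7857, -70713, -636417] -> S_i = -97*9^i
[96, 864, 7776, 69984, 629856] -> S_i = 96*9^i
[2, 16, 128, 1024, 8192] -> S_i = 2*8^i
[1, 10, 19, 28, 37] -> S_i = 1 + 9*i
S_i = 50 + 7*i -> [50, 57, 64, 71, 78]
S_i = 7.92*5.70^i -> [7.92, 45.14, 257.32, 1466.73, 8360.35]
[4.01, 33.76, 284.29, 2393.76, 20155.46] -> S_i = 4.01*8.42^i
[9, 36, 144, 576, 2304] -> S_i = 9*4^i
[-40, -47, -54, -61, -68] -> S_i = -40 + -7*i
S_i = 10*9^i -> [10, 90, 810, 7290, 65610]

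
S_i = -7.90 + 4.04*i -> [-7.9, -3.86, 0.18, 4.22, 8.26]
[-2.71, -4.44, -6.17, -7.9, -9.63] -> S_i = -2.71 + -1.73*i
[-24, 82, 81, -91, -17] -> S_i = Random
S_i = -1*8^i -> [-1, -8, -64, -512, -4096]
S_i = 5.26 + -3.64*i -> [5.26, 1.62, -2.02, -5.66, -9.3]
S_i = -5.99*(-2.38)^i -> [-5.99, 14.26, -33.93, 80.75, -192.19]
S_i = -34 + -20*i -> [-34, -54, -74, -94, -114]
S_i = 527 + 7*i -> [527, 534, 541, 548, 555]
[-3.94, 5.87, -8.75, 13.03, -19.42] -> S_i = -3.94*(-1.49)^i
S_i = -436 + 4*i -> [-436, -432, -428, -424, -420]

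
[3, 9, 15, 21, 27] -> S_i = 3 + 6*i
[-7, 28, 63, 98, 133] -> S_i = -7 + 35*i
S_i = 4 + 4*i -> [4, 8, 12, 16, 20]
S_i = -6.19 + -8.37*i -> [-6.19, -14.56, -22.93, -31.3, -39.67]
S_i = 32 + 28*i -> [32, 60, 88, 116, 144]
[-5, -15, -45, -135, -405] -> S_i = -5*3^i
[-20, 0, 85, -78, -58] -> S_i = Random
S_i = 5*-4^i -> [5, -20, 80, -320, 1280]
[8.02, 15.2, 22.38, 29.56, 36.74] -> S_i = 8.02 + 7.18*i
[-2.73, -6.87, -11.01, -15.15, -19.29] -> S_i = -2.73 + -4.14*i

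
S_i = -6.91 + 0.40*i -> [-6.91, -6.51, -6.11, -5.71, -5.31]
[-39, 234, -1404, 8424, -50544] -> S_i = -39*-6^i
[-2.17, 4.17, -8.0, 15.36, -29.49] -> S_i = -2.17*(-1.92)^i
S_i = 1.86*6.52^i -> [1.86, 12.13, 79.07, 515.53, 3361.27]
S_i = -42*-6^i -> [-42, 252, -1512, 9072, -54432]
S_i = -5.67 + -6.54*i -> [-5.67, -12.21, -18.75, -25.29, -31.83]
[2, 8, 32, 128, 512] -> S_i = 2*4^i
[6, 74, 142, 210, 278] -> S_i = 6 + 68*i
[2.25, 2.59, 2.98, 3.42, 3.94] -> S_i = 2.25*1.15^i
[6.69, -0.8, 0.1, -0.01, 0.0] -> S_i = 6.69*(-0.12)^i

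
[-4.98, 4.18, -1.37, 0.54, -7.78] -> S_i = Random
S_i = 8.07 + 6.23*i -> [8.07, 14.3, 20.53, 26.76, 32.99]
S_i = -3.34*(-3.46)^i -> [-3.34, 11.56, -39.99, 138.35, -478.69]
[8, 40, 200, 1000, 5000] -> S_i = 8*5^i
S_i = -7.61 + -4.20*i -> [-7.61, -11.81, -16.01, -20.21, -24.41]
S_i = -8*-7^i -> [-8, 56, -392, 2744, -19208]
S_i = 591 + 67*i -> [591, 658, 725, 792, 859]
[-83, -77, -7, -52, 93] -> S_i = Random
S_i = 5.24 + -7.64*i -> [5.24, -2.4, -10.04, -17.68, -25.32]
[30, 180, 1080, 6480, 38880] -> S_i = 30*6^i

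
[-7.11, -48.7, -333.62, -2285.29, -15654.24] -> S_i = -7.11*6.85^i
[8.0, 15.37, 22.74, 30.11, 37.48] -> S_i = 8.00 + 7.37*i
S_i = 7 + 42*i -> [7, 49, 91, 133, 175]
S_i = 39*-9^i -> [39, -351, 3159, -28431, 255879]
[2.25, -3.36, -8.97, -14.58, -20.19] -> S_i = 2.25 + -5.61*i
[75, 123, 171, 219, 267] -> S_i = 75 + 48*i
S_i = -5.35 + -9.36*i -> [-5.35, -14.71, -24.07, -33.43, -42.79]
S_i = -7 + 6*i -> [-7, -1, 5, 11, 17]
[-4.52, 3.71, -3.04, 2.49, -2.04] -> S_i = -4.52*(-0.82)^i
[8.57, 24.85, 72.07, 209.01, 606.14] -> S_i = 8.57*2.90^i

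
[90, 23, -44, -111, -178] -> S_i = 90 + -67*i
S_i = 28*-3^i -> [28, -84, 252, -756, 2268]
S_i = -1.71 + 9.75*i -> [-1.71, 8.04, 17.79, 27.54, 37.29]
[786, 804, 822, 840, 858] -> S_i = 786 + 18*i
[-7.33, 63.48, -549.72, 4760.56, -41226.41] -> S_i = -7.33*(-8.66)^i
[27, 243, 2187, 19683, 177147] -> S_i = 27*9^i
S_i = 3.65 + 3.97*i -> [3.65, 7.62, 11.59, 15.56, 19.53]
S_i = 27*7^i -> [27, 189, 1323, 9261, 64827]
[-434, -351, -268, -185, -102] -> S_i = -434 + 83*i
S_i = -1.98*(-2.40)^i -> [-1.98, 4.75, -11.4, 27.37, -65.69]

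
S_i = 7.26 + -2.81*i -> [7.26, 4.45, 1.64, -1.17, -3.98]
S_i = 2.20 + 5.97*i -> [2.2, 8.17, 14.14, 20.11, 26.08]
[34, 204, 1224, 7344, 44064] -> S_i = 34*6^i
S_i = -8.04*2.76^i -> [-8.04, -22.19, -61.25, -169.04, -466.54]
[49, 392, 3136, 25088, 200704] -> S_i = 49*8^i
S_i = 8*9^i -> [8, 72, 648, 5832, 52488]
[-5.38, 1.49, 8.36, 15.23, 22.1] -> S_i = -5.38 + 6.87*i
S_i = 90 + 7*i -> [90, 97, 104, 111, 118]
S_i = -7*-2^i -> [-7, 14, -28, 56, -112]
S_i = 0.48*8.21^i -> [0.48, 3.94, 32.35, 265.63, 2180.79]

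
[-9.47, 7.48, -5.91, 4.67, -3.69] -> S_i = -9.47*(-0.79)^i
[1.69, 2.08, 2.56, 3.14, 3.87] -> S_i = 1.69*1.23^i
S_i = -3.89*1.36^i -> [-3.89, -5.29, -7.19, -9.79, -13.31]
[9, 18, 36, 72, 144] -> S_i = 9*2^i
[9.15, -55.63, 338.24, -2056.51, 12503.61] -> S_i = 9.15*(-6.08)^i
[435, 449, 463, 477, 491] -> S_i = 435 + 14*i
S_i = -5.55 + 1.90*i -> [-5.55, -3.65, -1.75, 0.15, 2.05]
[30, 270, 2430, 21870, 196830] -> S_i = 30*9^i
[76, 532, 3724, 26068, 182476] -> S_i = 76*7^i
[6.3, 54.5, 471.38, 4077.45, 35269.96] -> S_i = 6.30*8.65^i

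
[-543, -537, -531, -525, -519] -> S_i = -543 + 6*i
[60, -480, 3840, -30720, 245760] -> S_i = 60*-8^i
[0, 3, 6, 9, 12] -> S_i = 0 + 3*i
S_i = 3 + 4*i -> [3, 7, 11, 15, 19]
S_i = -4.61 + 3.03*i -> [-4.61, -1.58, 1.45, 4.48, 7.51]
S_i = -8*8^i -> [-8, -64, -512, -4096, -32768]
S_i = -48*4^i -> [-48, -192, -768, -3072, -12288]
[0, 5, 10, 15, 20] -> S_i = 0 + 5*i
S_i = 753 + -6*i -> [753, 747, 741, 735, 729]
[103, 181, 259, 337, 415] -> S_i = 103 + 78*i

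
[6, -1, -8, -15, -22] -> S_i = 6 + -7*i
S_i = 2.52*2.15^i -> [2.52, 5.42, 11.65, 25.04, 53.85]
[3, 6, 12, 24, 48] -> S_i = 3*2^i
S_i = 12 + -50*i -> [12, -38, -88, -138, -188]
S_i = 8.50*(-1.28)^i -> [8.5, -10.88, 13.93, -17.83, 22.82]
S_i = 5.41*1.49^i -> [5.41, 8.06, 12.01, 17.9, 26.67]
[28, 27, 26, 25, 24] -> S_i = 28 + -1*i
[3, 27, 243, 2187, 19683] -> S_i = 3*9^i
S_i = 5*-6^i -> [5, -30, 180, -1080, 6480]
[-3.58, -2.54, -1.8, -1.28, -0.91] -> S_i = -3.58*0.71^i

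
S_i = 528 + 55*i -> [528, 583, 638, 693, 748]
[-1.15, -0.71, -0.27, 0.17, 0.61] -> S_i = -1.15 + 0.44*i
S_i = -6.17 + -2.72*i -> [-6.17, -8.89, -11.61, -14.33, -17.05]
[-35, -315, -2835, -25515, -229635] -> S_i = -35*9^i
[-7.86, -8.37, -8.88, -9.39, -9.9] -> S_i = -7.86 + -0.51*i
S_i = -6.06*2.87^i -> [-6.06, -17.39, -49.92, -143.26, -411.15]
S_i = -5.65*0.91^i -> [-5.65, -5.14, -4.68, -4.26, -3.87]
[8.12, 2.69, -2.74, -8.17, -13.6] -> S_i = 8.12 + -5.43*i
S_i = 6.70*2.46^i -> [6.7, 16.48, 40.55, 99.74, 245.37]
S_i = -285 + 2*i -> [-285, -283, -281, -279, -277]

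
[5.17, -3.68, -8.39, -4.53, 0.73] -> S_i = Random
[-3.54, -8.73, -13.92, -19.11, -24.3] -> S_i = -3.54 + -5.19*i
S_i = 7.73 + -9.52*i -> [7.73, -1.79, -11.31, -20.83, -30.35]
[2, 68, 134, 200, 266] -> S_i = 2 + 66*i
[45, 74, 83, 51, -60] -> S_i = Random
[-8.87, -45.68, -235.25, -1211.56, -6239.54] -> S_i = -8.87*5.15^i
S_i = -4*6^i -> [-4, -24, -144, -864, -5184]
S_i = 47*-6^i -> [47, -282, 1692, -10152, 60912]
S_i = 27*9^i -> [27, 243, 2187, 19683, 177147]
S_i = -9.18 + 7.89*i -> [-9.18, -1.29, 6.6, 14.49, 22.38]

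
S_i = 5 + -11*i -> [5, -6, -17, -28, -39]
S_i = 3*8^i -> [3, 24, 192, 1536, 12288]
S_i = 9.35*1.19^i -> [9.35, 11.13, 13.24, 15.76, 18.75]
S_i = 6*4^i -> [6, 24, 96, 384, 1536]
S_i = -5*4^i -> [-5, -20, -80, -320, -1280]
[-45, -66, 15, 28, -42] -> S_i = Random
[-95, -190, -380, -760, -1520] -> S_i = -95*2^i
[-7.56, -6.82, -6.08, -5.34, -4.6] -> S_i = -7.56 + 0.74*i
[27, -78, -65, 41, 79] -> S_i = Random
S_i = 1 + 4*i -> [1, 5, 9, 13, 17]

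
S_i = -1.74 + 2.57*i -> [-1.74, 0.83, 3.4, 5.97, 8.54]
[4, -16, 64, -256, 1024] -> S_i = 4*-4^i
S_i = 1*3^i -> [1, 3, 9, 27, 81]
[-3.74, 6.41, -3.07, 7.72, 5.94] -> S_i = Random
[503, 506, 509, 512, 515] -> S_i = 503 + 3*i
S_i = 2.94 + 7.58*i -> [2.94, 10.52, 18.1, 25.68, 33.26]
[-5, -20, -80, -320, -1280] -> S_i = -5*4^i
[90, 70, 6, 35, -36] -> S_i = Random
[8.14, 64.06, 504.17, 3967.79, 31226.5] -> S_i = 8.14*7.87^i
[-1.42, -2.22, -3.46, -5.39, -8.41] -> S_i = -1.42*1.56^i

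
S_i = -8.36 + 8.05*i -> [-8.36, -0.31, 7.74, 15.79, 23.84]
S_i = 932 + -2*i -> [932, 930, 928, 926, 924]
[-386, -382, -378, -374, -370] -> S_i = -386 + 4*i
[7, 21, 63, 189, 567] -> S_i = 7*3^i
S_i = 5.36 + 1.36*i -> [5.36, 6.72, 8.08, 9.44, 10.8]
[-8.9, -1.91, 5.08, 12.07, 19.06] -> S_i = -8.90 + 6.99*i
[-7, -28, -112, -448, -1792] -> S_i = -7*4^i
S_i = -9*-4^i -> [-9, 36, -144, 576, -2304]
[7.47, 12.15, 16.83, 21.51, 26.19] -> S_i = 7.47 + 4.68*i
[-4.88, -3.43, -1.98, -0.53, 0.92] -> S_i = -4.88 + 1.45*i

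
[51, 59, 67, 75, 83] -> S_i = 51 + 8*i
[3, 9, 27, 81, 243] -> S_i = 3*3^i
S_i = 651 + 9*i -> [651, 660, 669, 678, 687]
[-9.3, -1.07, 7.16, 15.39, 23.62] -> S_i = -9.30 + 8.23*i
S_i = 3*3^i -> [3, 9, 27, 81, 243]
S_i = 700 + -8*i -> [700, 692, 684, 676, 668]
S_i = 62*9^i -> [62, 558, 5022, 45198, 406782]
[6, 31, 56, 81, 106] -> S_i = 6 + 25*i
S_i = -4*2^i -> [-4, -8, -16, -32, -64]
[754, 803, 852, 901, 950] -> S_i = 754 + 49*i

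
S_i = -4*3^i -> [-4, -12, -36, -108, -324]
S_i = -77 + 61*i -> [-77, -16, 45, 106, 167]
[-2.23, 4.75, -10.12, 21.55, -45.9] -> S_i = -2.23*(-2.13)^i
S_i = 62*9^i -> [62, 558, 5022, 45198, 406782]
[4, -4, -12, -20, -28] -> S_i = 4 + -8*i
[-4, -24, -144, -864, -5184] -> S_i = -4*6^i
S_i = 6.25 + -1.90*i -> [6.25, 4.35, 2.45, 0.55, -1.35]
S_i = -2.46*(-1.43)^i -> [-2.46, 3.52, -5.03, 7.19, -10.29]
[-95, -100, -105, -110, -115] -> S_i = -95 + -5*i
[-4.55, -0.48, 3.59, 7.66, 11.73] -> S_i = -4.55 + 4.07*i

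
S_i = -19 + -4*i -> [-19, -23, -27, -31, -35]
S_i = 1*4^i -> [1, 4, 16, 64, 256]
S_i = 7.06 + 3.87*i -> [7.06, 10.93, 14.8, 18.67, 22.54]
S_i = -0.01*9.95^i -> [-0.01, -0.1, -0.99, -9.85, -98.01]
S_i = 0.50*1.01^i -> [0.5, 0.5, 0.51, 0.52, 0.52]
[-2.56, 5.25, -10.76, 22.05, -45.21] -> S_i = -2.56*(-2.05)^i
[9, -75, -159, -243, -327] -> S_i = 9 + -84*i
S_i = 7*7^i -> [7, 49, 343, 2401, 16807]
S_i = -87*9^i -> [-87, -783, -7047, -63423, -570807]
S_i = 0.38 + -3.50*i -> [0.38, -3.12, -6.62, -10.12, -13.62]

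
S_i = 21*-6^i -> [21, -126, 756, -4536, 27216]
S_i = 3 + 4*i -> [3, 7, 11, 15, 19]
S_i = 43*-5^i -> [43, -215, 1075, -5375, 26875]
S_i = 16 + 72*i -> [16, 88, 160, 232, 304]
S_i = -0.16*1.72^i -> [-0.16, -0.28, -0.47, -0.81, -1.4]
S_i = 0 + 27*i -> [0, 27, 54, 81, 108]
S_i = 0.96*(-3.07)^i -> [0.96, -2.95, 9.05, -27.78, 85.28]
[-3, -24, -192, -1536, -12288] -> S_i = -3*8^i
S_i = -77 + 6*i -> [-77, -71, -65, -59, -53]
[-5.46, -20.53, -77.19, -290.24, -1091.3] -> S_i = -5.46*3.76^i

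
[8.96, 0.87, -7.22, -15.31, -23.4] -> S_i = 8.96 + -8.09*i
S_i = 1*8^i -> [1, 8, 64, 512, 4096]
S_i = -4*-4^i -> [-4, 16, -64, 256, -1024]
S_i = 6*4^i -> [6, 24, 96, 384, 1536]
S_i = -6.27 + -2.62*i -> [-6.27, -8.89, -11.51, -14.13, -16.75]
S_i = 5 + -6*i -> [5, -1, -7, -13, -19]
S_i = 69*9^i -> [69, 621, 5589, 50301, 452709]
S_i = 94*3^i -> [94, 282, 846, 2538, 7614]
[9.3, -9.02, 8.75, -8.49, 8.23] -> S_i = 9.30*(-0.97)^i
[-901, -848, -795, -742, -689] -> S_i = -901 + 53*i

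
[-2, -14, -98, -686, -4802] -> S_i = -2*7^i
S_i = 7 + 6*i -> [7, 13, 19, 25, 31]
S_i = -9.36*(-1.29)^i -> [-9.36, 12.07, -15.58, 20.09, -25.92]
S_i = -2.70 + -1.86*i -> [-2.7, -4.56, -6.42, -8.28, -10.14]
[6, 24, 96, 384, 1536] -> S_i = 6*4^i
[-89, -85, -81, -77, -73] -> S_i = -89 + 4*i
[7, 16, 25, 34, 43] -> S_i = 7 + 9*i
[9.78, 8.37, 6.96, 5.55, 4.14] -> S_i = 9.78 + -1.41*i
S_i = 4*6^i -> [4, 24, 144, 864, 5184]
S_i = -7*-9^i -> [-7, 63, -567, 5103, -45927]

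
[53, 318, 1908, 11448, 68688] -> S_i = 53*6^i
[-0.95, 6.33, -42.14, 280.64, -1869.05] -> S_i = -0.95*(-6.66)^i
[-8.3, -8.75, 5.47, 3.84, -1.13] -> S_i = Random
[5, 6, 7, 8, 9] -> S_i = 5 + 1*i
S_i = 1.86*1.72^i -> [1.86, 3.2, 5.5, 9.46, 16.28]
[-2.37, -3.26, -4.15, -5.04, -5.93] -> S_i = -2.37 + -0.89*i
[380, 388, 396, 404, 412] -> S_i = 380 + 8*i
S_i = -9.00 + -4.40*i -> [-9.0, -13.4, -17.8, -22.2, -26.6]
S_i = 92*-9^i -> [92, -828, 7452, -67068, 603612]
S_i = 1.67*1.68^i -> [1.67, 2.81, 4.71, 7.92, 13.3]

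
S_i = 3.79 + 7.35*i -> [3.79, 11.14, 18.49, 25.84, 33.19]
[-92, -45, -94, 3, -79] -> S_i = Random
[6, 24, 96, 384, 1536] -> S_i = 6*4^i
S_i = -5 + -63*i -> [-5, -68, -131, -194, -257]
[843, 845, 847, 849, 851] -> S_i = 843 + 2*i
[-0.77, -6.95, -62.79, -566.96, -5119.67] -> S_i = -0.77*9.03^i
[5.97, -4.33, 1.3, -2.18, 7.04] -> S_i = Random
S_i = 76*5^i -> [76, 380, 1900, 9500, 47500]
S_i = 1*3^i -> [1, 3, 9, 27, 81]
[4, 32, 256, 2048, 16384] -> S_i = 4*8^i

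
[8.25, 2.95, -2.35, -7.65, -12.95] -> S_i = 8.25 + -5.30*i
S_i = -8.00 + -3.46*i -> [-8.0, -11.46, -14.92, -18.38, -21.84]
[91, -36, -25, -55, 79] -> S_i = Random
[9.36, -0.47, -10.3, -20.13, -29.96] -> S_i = 9.36 + -9.83*i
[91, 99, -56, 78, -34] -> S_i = Random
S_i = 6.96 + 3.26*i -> [6.96, 10.22, 13.48, 16.74, 20.0]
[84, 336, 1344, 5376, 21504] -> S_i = 84*4^i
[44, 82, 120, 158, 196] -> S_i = 44 + 38*i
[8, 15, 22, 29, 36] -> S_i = 8 + 7*i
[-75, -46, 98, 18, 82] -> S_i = Random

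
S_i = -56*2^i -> [-56, -112, -224, -448, -896]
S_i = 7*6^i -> [7, 42, 252, 1512, 9072]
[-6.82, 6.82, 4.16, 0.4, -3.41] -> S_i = Random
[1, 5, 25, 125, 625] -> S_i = 1*5^i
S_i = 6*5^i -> [6, 30, 150, 750, 3750]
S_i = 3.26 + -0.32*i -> [3.26, 2.94, 2.62, 2.3, 1.98]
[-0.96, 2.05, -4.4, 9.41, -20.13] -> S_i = -0.96*(-2.14)^i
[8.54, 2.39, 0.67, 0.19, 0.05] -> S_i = 8.54*0.28^i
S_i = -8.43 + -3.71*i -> [-8.43, -12.14, -15.85, -19.56, -23.27]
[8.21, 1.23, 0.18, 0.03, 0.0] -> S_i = 8.21*0.15^i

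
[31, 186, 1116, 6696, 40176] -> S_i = 31*6^i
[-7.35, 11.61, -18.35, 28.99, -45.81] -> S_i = -7.35*(-1.58)^i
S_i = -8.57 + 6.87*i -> [-8.57, -1.7, 5.17, 12.04, 18.91]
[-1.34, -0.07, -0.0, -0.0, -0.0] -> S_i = -1.34*0.05^i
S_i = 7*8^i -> [7, 56, 448, 3584, 28672]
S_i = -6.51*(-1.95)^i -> [-6.51, 12.69, -24.75, 48.27, -94.13]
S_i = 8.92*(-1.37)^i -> [8.92, -12.22, 16.74, -22.94, 31.42]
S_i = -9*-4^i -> [-9, 36, -144, 576, -2304]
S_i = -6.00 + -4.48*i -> [-6.0, -10.48, -14.96, -19.44, -23.92]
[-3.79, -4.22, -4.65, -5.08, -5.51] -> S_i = -3.79 + -0.43*i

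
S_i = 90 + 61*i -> [90, 151, 212, 273, 334]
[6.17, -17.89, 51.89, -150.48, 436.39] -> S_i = 6.17*(-2.90)^i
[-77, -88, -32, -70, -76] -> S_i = Random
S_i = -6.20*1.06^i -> [-6.2, -6.57, -6.97, -7.38, -7.83]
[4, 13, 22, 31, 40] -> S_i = 4 + 9*i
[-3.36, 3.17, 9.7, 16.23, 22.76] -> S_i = -3.36 + 6.53*i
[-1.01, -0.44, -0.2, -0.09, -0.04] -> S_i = -1.01*0.44^i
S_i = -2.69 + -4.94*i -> [-2.69, -7.63, -12.57, -17.51, -22.45]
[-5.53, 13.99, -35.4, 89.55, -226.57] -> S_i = -5.53*(-2.53)^i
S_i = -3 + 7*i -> [-3, 4, 11, 18, 25]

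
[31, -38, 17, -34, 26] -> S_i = Random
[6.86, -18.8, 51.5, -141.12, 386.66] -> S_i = 6.86*(-2.74)^i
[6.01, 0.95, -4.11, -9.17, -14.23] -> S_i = 6.01 + -5.06*i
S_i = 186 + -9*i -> [186, 177, 168, 159, 150]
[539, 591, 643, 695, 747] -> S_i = 539 + 52*i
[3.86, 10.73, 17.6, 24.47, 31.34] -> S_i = 3.86 + 6.87*i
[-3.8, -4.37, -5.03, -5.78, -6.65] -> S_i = -3.80*1.15^i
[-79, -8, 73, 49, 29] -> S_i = Random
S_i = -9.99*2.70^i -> [-9.99, -26.97, -72.83, -196.63, -530.91]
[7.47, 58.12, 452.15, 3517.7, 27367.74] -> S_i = 7.47*7.78^i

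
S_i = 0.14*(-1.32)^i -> [0.14, -0.18, 0.24, -0.32, 0.43]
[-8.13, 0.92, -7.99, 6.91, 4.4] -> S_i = Random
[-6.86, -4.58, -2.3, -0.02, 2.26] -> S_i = -6.86 + 2.28*i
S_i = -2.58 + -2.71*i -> [-2.58, -5.29, -8.0, -10.71, -13.42]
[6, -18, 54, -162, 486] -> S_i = 6*-3^i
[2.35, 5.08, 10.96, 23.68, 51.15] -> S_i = 2.35*2.16^i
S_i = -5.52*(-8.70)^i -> [-5.52, 48.02, -417.81, 3634.94, -31623.95]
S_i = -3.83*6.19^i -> [-3.83, -23.71, -146.75, -908.39, -5622.91]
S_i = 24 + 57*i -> [24, 81, 138, 195, 252]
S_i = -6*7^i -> [-6, -42, -294, -2058, -14406]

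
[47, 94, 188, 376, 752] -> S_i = 47*2^i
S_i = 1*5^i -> [1, 5, 25, 125, 625]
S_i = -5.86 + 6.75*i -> [-5.86, 0.89, 7.64, 14.39, 21.14]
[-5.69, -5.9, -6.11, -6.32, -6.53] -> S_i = -5.69 + -0.21*i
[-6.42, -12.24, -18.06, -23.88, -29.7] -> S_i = -6.42 + -5.82*i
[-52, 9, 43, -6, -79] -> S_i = Random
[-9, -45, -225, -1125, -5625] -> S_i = -9*5^i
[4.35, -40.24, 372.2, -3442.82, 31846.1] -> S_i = 4.35*(-9.25)^i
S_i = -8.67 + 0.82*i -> [-8.67, -7.85, -7.03, -6.21, -5.39]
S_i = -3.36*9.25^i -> [-3.36, -31.08, -287.49, -2659.28, -24598.36]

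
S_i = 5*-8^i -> [5, -40, 320, -2560, 20480]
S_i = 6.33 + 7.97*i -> [6.33, 14.3, 22.27, 30.24, 38.21]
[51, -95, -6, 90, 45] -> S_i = Random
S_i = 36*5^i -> [36, 180, 900, 4500, 22500]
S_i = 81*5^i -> [81, 405, 2025, 10125, 50625]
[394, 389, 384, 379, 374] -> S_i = 394 + -5*i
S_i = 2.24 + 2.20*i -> [2.24, 4.44, 6.64, 8.84, 11.04]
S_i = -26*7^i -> [-26, -182, -1274, -8918, -62426]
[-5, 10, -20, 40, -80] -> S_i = -5*-2^i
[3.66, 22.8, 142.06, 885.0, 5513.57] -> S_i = 3.66*6.23^i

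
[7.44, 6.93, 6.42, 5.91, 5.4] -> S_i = 7.44 + -0.51*i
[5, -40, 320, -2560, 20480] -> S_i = 5*-8^i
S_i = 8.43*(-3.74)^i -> [8.43, -31.53, 117.92, -441.0, 1649.35]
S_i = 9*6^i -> [9, 54, 324, 1944, 11664]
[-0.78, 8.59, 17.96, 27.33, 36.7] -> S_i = -0.78 + 9.37*i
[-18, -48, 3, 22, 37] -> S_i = Random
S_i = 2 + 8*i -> [2, 10, 18, 26, 34]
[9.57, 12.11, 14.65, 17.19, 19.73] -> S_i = 9.57 + 2.54*i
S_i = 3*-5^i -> [3, -15, 75, -375, 1875]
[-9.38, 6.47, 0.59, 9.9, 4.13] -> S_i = Random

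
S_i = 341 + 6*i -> [341, 347, 353, 359, 365]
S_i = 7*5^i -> [7, 35, 175, 875, 4375]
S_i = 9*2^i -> [9, 18, 36, 72, 144]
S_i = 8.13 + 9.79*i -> [8.13, 17.92, 27.71, 37.5, 47.29]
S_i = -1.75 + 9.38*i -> [-1.75, 7.63, 17.01, 26.39, 35.77]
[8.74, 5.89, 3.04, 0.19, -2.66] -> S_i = 8.74 + -2.85*i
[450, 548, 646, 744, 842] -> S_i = 450 + 98*i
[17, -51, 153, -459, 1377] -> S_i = 17*-3^i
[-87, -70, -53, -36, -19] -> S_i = -87 + 17*i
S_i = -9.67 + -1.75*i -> [-9.67, -11.42, -13.17, -14.92, -16.67]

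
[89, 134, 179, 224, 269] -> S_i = 89 + 45*i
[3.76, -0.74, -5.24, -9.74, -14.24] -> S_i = 3.76 + -4.50*i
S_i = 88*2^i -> [88, 176, 352, 704, 1408]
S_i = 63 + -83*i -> [63, -20, -103, -186, -269]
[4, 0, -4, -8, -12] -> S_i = 4 + -4*i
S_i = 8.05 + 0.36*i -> [8.05, 8.41, 8.77, 9.13, 9.49]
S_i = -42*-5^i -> [-42, 210, -1050, 5250, -26250]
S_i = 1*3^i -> [1, 3, 9, 27, 81]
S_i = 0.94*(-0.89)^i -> [0.94, -0.84, 0.74, -0.66, 0.59]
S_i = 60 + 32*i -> [60, 92, 124, 156, 188]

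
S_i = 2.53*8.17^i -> [2.53, 20.67, 168.87, 1379.71, 11272.2]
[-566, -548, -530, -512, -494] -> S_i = -566 + 18*i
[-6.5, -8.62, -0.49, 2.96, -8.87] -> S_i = Random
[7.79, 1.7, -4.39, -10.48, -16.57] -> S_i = 7.79 + -6.09*i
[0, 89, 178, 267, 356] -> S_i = 0 + 89*i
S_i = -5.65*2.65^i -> [-5.65, -14.97, -39.68, -105.14, -278.63]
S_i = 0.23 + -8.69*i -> [0.23, -8.46, -17.15, -25.84, -34.53]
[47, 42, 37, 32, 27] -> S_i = 47 + -5*i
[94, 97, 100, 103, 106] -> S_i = 94 + 3*i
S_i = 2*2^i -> [2, 4, 8, 16, 32]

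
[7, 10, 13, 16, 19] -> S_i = 7 + 3*i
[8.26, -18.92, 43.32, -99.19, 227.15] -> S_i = 8.26*(-2.29)^i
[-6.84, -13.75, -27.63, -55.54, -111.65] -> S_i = -6.84*2.01^i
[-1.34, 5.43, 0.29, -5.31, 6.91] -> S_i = Random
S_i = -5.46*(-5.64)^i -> [-5.46, 30.79, -173.68, 979.56, -5524.7]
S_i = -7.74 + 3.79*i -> [-7.74, -3.95, -0.16, 3.63, 7.42]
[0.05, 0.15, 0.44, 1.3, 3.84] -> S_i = 0.05*2.96^i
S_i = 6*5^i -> [6, 30, 150, 750, 3750]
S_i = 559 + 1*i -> [559, 560, 561, 562, 563]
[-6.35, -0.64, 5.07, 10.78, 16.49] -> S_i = -6.35 + 5.71*i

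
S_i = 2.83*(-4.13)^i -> [2.83, -11.69, 48.27, -199.36, 823.35]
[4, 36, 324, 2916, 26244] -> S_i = 4*9^i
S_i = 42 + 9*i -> [42, 51, 60, 69, 78]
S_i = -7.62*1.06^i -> [-7.62, -8.08, -8.56, -9.08, -9.62]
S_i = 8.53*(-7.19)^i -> [8.53, -61.33, 440.97, -3170.56, 22796.31]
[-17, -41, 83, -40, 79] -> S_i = Random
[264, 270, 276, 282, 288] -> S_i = 264 + 6*i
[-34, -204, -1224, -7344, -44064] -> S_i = -34*6^i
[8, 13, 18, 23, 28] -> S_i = 8 + 5*i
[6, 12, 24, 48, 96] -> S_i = 6*2^i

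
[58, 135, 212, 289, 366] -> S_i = 58 + 77*i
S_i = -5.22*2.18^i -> [-5.22, -11.38, -24.81, -54.08, -117.9]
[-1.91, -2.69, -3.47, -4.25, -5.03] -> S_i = -1.91 + -0.78*i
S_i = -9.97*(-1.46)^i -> [-9.97, 14.56, -21.25, 31.03, -45.3]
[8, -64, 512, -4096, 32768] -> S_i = 8*-8^i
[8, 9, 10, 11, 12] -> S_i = 8 + 1*i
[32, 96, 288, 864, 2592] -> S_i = 32*3^i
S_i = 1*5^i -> [1, 5, 25, 125, 625]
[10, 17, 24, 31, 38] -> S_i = 10 + 7*i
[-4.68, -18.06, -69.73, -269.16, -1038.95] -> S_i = -4.68*3.86^i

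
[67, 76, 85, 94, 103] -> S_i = 67 + 9*i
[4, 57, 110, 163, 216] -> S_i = 4 + 53*i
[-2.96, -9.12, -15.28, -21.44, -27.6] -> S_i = -2.96 + -6.16*i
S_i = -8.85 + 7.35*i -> [-8.85, -1.5, 5.85, 13.2, 20.55]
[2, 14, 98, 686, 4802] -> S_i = 2*7^i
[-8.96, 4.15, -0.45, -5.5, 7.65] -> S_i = Random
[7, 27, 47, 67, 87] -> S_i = 7 + 20*i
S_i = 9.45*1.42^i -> [9.45, 13.42, 19.05, 27.06, 38.42]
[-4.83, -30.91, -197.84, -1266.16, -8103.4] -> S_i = -4.83*6.40^i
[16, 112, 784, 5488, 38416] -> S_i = 16*7^i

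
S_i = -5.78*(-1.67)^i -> [-5.78, 9.65, -16.12, 26.92, -44.96]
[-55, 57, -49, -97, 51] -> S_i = Random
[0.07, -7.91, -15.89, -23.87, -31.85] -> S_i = 0.07 + -7.98*i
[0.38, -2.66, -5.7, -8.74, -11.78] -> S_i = 0.38 + -3.04*i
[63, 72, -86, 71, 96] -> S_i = Random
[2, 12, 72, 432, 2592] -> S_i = 2*6^i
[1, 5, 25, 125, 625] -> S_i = 1*5^i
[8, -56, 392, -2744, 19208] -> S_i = 8*-7^i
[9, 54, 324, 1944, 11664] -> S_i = 9*6^i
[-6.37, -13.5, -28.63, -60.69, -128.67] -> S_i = -6.37*2.12^i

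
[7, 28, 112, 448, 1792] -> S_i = 7*4^i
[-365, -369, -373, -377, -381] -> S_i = -365 + -4*i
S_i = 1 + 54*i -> [1, 55, 109, 163, 217]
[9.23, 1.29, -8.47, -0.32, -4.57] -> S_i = Random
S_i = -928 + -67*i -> [-928, -995, -1062, -1129, -1196]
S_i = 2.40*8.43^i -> [2.4, 20.23, 170.56, 1437.79, 12120.53]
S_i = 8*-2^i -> [8, -16, 32, -64, 128]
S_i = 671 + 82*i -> [671, 753, 835, 917, 999]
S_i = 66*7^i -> [66, 462, 3234, 22638, 158466]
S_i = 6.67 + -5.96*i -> [6.67, 0.71, -5.25, -11.21, -17.17]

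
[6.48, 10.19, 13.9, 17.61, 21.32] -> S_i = 6.48 + 3.71*i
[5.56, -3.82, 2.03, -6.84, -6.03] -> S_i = Random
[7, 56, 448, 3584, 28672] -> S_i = 7*8^i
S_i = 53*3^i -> [53, 159, 477, 1431, 4293]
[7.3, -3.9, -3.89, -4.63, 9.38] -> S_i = Random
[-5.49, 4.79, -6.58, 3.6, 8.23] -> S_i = Random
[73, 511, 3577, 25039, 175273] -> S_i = 73*7^i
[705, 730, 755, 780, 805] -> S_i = 705 + 25*i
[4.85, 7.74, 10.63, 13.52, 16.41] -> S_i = 4.85 + 2.89*i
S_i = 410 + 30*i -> [410, 440, 470, 500, 530]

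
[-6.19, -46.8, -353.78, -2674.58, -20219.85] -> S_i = -6.19*7.56^i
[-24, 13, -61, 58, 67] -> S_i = Random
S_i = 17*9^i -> [17, 153, 1377, 12393, 111537]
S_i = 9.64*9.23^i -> [9.64, 88.98, 821.26, 7580.23, 69965.48]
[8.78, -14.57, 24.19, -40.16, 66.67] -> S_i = 8.78*(-1.66)^i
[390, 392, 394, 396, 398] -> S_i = 390 + 2*i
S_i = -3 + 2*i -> [-3, -1, 1, 3, 5]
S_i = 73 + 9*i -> [73, 82, 91, 100, 109]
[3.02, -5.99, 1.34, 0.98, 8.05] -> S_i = Random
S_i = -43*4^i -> [-43, -172, -688, -2752, -11008]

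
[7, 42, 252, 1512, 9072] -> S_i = 7*6^i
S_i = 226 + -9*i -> [226, 217, 208, 199, 190]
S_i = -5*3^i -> [-5, -15, -45, -135, -405]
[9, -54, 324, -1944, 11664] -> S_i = 9*-6^i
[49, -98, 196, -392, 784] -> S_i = 49*-2^i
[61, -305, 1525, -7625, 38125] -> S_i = 61*-5^i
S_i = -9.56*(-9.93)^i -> [-9.56, 94.93, -942.66, 9360.64, -92951.18]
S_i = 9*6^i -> [9, 54, 324, 1944, 11664]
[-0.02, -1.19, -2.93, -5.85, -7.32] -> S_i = Random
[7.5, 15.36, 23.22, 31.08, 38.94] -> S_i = 7.50 + 7.86*i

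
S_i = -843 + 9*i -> [-843, -834, -825, -816, -807]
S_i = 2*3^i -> [2, 6, 18, 54, 162]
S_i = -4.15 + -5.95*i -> [-4.15, -10.1, -16.05, -22.0, -27.95]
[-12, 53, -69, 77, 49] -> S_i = Random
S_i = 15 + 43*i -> [15, 58, 101, 144, 187]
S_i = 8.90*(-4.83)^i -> [8.9, -42.99, 207.63, -1002.84, 4843.71]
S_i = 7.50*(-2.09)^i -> [7.5, -15.68, 32.76, -68.47, 143.1]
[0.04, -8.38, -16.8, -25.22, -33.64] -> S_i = 0.04 + -8.42*i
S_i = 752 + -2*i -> [752, 750, 748, 746, 744]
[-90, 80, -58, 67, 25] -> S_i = Random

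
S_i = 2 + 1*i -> [2, 3, 4, 5, 6]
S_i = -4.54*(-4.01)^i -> [-4.54, 18.21, -73.0, 292.74, -1173.91]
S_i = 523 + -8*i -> [523, 515, 507, 499, 491]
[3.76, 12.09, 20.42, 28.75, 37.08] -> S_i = 3.76 + 8.33*i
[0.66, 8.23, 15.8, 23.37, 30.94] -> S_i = 0.66 + 7.57*i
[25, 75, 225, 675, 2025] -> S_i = 25*3^i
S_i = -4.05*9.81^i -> [-4.05, -39.73, -389.76, -3823.51, -37508.62]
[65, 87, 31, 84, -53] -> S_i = Random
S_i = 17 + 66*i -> [17, 83, 149, 215, 281]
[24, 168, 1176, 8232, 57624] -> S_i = 24*7^i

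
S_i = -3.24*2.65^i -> [-3.24, -8.59, -22.75, -60.3, -159.78]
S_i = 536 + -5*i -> [536, 531, 526, 521, 516]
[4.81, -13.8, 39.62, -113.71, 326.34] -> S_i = 4.81*(-2.87)^i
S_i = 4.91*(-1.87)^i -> [4.91, -9.18, 17.17, -32.11, 60.04]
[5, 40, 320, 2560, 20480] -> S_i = 5*8^i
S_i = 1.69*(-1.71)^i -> [1.69, -2.89, 4.94, -8.45, 14.45]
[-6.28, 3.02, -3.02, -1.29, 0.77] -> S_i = Random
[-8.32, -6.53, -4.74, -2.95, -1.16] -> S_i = -8.32 + 1.79*i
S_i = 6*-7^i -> [6, -42, 294, -2058, 14406]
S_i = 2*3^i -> [2, 6, 18, 54, 162]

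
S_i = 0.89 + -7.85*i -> [0.89, -6.96, -14.81, -22.66, -30.51]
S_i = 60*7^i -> [60, 420, 2940, 20580, 144060]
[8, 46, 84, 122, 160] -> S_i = 8 + 38*i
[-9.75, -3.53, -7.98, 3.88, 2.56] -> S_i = Random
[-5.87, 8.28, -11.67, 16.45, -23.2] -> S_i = -5.87*(-1.41)^i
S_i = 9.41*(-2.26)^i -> [9.41, -21.27, 48.06, -108.62, 245.48]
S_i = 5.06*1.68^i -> [5.06, 8.5, 14.28, 23.99, 40.31]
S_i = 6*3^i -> [6, 18, 54, 162, 486]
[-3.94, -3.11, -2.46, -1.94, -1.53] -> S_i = -3.94*0.79^i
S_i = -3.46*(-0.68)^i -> [-3.46, 2.35, -1.6, 1.09, -0.74]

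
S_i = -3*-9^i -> [-3, 27, -243, 2187, -19683]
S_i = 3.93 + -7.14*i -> [3.93, -3.21, -10.35, -17.49, -24.63]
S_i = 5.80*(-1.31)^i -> [5.8, -7.6, 9.95, -13.04, 17.08]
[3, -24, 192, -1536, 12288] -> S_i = 3*-8^i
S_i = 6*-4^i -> [6, -24, 96, -384, 1536]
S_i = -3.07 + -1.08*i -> [-3.07, -4.15, -5.23, -6.31, -7.39]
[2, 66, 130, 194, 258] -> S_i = 2 + 64*i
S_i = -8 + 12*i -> [-8, 4, 16, 28, 40]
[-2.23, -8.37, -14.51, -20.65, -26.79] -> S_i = -2.23 + -6.14*i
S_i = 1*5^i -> [1, 5, 25, 125, 625]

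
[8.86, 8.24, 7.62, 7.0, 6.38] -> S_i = 8.86 + -0.62*i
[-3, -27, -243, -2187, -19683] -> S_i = -3*9^i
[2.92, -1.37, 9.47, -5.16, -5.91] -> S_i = Random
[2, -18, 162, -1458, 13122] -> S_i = 2*-9^i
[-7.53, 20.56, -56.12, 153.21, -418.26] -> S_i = -7.53*(-2.73)^i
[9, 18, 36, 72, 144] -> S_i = 9*2^i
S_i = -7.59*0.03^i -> [-7.59, -0.23, -0.01, -0.0, -0.0]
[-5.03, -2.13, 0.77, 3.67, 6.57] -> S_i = -5.03 + 2.90*i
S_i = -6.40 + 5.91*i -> [-6.4, -0.49, 5.42, 11.33, 17.24]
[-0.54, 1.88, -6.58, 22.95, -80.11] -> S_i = -0.54*(-3.49)^i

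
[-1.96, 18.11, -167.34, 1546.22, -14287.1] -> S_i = -1.96*(-9.24)^i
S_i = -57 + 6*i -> [-57, -51, -45, -39, -33]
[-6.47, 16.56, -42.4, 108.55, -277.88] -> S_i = -6.47*(-2.56)^i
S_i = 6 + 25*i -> [6, 31, 56, 81, 106]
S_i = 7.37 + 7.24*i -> [7.37, 14.61, 21.85, 29.09, 36.33]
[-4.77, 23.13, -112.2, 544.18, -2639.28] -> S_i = -4.77*(-4.85)^i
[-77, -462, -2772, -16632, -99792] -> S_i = -77*6^i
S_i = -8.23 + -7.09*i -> [-8.23, -15.32, -22.41, -29.5, -36.59]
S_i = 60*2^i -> [60, 120, 240, 480, 960]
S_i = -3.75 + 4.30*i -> [-3.75, 0.55, 4.85, 9.15, 13.45]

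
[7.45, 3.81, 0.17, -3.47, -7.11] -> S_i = 7.45 + -3.64*i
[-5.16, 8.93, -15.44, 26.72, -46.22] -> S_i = -5.16*(-1.73)^i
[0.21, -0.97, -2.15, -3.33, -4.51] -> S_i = 0.21 + -1.18*i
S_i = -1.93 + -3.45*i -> [-1.93, -5.38, -8.83, -12.28, -15.73]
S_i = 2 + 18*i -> [2, 20, 38, 56, 74]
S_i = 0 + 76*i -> [0, 76, 152, 228, 304]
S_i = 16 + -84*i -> [16, -68, -152, -236, -320]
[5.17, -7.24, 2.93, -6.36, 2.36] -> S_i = Random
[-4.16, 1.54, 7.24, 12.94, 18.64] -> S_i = -4.16 + 5.70*i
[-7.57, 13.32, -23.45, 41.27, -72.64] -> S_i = -7.57*(-1.76)^i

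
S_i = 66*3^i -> [66, 198, 594, 1782, 5346]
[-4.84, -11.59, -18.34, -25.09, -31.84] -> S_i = -4.84 + -6.75*i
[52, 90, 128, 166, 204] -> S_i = 52 + 38*i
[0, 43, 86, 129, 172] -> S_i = 0 + 43*i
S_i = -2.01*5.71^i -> [-2.01, -11.48, -65.53, -374.2, -2136.68]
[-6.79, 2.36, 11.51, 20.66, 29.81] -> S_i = -6.79 + 9.15*i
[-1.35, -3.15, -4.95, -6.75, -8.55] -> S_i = -1.35 + -1.80*i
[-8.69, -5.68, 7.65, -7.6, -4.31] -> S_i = Random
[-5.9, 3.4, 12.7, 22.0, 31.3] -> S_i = -5.90 + 9.30*i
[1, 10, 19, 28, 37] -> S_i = 1 + 9*i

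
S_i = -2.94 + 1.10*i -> [-2.94, -1.84, -0.74, 0.36, 1.46]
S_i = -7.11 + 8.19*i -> [-7.11, 1.08, 9.27, 17.46, 25.65]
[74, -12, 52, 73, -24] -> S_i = Random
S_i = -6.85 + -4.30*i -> [-6.85, -11.15, -15.45, -19.75, -24.05]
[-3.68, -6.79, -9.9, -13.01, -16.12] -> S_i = -3.68 + -3.11*i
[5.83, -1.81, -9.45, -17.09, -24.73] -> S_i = 5.83 + -7.64*i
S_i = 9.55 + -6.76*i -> [9.55, 2.79, -3.97, -10.73, -17.49]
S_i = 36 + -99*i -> [36, -63, -162, -261, -360]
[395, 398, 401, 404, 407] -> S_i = 395 + 3*i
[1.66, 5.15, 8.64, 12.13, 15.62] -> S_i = 1.66 + 3.49*i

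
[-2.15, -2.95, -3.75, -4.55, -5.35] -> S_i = -2.15 + -0.80*i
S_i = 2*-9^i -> [2, -18, 162, -1458, 13122]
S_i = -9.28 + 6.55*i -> [-9.28, -2.73, 3.82, 10.37, 16.92]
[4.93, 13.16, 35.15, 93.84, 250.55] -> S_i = 4.93*2.67^i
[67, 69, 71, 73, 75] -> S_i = 67 + 2*i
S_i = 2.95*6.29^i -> [2.95, 18.56, 116.71, 734.13, 4617.69]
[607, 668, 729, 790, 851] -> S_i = 607 + 61*i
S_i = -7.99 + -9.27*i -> [-7.99, -17.26, -26.53, -35.8, -45.07]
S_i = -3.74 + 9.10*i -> [-3.74, 5.36, 14.46, 23.56, 32.66]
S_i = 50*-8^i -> [50, -400, 3200, -25600, 204800]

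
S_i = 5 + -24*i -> [5, -19, -43, -67, -91]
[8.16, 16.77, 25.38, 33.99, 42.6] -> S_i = 8.16 + 8.61*i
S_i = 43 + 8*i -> [43, 51, 59, 67, 75]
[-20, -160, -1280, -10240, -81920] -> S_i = -20*8^i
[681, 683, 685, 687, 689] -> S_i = 681 + 2*i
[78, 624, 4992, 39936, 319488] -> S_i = 78*8^i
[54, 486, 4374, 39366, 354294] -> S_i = 54*9^i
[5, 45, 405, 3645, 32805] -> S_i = 5*9^i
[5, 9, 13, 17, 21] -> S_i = 5 + 4*i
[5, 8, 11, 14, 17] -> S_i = 5 + 3*i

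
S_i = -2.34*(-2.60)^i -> [-2.34, 6.08, -15.82, 41.13, -106.93]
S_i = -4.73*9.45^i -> [-4.73, -44.7, -422.4, -3991.69, -37721.45]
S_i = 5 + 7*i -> [5, 12, 19, 26, 33]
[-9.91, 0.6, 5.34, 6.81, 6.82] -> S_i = Random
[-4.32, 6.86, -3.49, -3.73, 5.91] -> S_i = Random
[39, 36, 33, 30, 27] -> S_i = 39 + -3*i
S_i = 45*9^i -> [45, 405, 3645, 32805, 295245]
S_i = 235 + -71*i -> [235, 164, 93, 22, -49]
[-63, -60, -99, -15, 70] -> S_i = Random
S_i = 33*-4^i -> [33, -132, 528, -2112, 8448]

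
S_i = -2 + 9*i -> [-2, 7, 16, 25, 34]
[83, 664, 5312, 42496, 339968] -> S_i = 83*8^i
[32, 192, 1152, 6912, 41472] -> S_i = 32*6^i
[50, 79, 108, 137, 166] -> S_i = 50 + 29*i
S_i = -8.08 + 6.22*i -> [-8.08, -1.86, 4.36, 10.58, 16.8]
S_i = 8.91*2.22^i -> [8.91, 19.78, 43.91, 97.48, 216.42]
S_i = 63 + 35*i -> [63, 98, 133, 168, 203]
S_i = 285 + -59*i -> [285, 226, 167, 108, 49]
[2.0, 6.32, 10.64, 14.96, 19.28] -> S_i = 2.00 + 4.32*i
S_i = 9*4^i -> [9, 36, 144, 576, 2304]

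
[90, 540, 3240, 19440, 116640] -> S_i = 90*6^i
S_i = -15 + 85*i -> [-15, 70, 155, 240, 325]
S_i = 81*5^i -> [81, 405, 2025, 10125, 50625]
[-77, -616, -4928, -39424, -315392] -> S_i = -77*8^i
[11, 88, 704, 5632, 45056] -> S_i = 11*8^i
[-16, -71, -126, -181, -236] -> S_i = -16 + -55*i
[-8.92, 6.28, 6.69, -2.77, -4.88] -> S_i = Random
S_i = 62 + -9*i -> [62, 53, 44, 35, 26]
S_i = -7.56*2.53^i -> [-7.56, -19.13, -48.39, -122.43, -309.74]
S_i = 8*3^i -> [8, 24, 72, 216, 648]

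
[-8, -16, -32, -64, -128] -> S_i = -8*2^i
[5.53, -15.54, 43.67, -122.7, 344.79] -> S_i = 5.53*(-2.81)^i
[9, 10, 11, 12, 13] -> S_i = 9 + 1*i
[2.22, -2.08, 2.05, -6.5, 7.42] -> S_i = Random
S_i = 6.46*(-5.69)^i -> [6.46, -36.76, 209.15, -1190.06, 6771.45]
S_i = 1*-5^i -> [1, -5, 25, -125, 625]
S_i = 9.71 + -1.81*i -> [9.71, 7.9, 6.09, 4.28, 2.47]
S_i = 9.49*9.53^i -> [9.49, 90.44, 861.89, 8213.81, 78277.66]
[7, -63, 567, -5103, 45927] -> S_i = 7*-9^i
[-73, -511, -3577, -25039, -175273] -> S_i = -73*7^i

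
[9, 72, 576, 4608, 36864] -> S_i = 9*8^i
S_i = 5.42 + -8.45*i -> [5.42, -3.03, -11.48, -19.93, -28.38]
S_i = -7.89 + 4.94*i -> [-7.89, -2.95, 1.99, 6.93, 11.87]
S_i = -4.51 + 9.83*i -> [-4.51, 5.32, 15.15, 24.98, 34.81]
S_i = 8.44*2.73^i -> [8.44, 23.04, 62.9, 171.72, 468.81]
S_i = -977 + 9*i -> [-977, -968, -959, -950, -941]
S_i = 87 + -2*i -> [87, 85, 83, 81, 79]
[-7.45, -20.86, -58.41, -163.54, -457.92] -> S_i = -7.45*2.80^i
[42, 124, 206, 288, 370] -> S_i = 42 + 82*i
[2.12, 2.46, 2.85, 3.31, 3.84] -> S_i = 2.12*1.16^i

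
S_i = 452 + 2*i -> [452, 454, 456, 458, 460]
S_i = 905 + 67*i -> [905, 972, 1039, 1106, 1173]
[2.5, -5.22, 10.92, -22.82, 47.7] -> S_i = 2.50*(-2.09)^i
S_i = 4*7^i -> [4, 28, 196, 1372, 9604]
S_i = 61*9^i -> [61, 549, 4941, 44469, 400221]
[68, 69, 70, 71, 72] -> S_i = 68 + 1*i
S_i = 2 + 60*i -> [2, 62, 122, 182, 242]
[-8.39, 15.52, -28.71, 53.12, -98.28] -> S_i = -8.39*(-1.85)^i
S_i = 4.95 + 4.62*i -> [4.95, 9.57, 14.19, 18.81, 23.43]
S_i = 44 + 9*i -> [44, 53, 62, 71, 80]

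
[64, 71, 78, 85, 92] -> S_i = 64 + 7*i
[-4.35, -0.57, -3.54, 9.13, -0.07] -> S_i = Random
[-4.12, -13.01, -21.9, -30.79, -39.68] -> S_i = -4.12 + -8.89*i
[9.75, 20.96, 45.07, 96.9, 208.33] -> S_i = 9.75*2.15^i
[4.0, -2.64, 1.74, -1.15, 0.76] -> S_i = 4.00*(-0.66)^i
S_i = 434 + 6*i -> [434, 440, 446, 452, 458]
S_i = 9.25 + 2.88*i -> [9.25, 12.13, 15.01, 17.89, 20.77]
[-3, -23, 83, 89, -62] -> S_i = Random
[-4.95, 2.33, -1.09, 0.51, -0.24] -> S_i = -4.95*(-0.47)^i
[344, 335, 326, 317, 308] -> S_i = 344 + -9*i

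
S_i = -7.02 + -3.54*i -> [-7.02, -10.56, -14.1, -17.64, -21.18]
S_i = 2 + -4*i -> [2, -2, -6, -10, -14]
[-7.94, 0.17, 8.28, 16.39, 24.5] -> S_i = -7.94 + 8.11*i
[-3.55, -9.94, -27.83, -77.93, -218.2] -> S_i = -3.55*2.80^i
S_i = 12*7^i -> [12, 84, 588, 4116, 28812]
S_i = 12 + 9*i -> [12, 21, 30, 39, 48]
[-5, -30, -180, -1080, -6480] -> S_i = -5*6^i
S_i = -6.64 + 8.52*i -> [-6.64, 1.88, 10.4, 18.92, 27.44]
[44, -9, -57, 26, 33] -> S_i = Random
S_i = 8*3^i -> [8, 24, 72, 216, 648]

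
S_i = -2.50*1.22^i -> [-2.5, -3.05, -3.72, -4.54, -5.54]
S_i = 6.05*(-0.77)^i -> [6.05, -4.66, 3.59, -2.76, 2.13]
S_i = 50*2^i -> [50, 100, 200, 400, 800]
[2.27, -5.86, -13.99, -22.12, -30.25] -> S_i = 2.27 + -8.13*i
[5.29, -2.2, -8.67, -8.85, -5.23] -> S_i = Random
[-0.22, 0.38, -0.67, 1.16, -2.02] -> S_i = -0.22*(-1.74)^i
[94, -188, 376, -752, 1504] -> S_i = 94*-2^i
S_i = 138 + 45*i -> [138, 183, 228, 273, 318]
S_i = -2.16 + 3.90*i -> [-2.16, 1.74, 5.64, 9.54, 13.44]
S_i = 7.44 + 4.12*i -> [7.44, 11.56, 15.68, 19.8, 23.92]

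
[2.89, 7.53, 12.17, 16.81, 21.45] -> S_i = 2.89 + 4.64*i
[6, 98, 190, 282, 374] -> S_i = 6 + 92*i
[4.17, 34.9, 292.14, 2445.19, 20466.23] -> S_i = 4.17*8.37^i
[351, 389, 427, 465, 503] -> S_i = 351 + 38*i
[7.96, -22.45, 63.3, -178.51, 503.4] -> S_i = 7.96*(-2.82)^i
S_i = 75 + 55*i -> [75, 130, 185, 240, 295]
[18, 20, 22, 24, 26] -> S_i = 18 + 2*i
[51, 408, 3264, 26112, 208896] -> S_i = 51*8^i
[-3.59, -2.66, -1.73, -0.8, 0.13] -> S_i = -3.59 + 0.93*i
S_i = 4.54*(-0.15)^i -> [4.54, -0.68, 0.1, -0.02, 0.0]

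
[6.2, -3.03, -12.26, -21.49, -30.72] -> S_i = 6.20 + -9.23*i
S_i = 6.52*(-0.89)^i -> [6.52, -5.8, 5.16, -4.6, 4.09]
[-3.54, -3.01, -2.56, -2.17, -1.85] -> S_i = -3.54*0.85^i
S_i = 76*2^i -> [76, 152, 304, 608, 1216]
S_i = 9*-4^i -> [9, -36, 144, -576, 2304]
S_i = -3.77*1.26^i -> [-3.77, -4.75, -5.99, -7.54, -9.5]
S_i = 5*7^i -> [5, 35, 245, 1715, 12005]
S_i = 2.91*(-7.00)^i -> [2.91, -20.37, 142.59, -998.13, 6986.91]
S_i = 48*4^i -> [48, 192, 768, 3072, 12288]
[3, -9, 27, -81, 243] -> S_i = 3*-3^i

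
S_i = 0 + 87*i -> [0, 87, 174, 261, 348]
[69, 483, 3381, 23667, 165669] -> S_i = 69*7^i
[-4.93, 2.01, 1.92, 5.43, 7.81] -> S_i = Random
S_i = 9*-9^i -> [9, -81, 729, -6561, 59049]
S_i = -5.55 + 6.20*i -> [-5.55, 0.65, 6.85, 13.05, 19.25]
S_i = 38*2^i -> [38, 76, 152, 304, 608]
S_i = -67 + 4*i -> [-67, -63, -59, -55, -51]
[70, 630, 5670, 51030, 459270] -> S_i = 70*9^i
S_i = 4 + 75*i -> [4, 79, 154, 229, 304]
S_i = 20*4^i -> [20, 80, 320, 1280, 5120]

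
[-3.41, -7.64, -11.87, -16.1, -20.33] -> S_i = -3.41 + -4.23*i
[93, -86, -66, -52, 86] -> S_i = Random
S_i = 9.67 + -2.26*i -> [9.67, 7.41, 5.15, 2.89, 0.63]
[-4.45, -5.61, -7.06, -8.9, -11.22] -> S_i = -4.45*1.26^i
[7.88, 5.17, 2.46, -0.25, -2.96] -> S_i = 7.88 + -2.71*i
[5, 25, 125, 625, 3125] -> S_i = 5*5^i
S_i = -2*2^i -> [-2, -4, -8, -16, -32]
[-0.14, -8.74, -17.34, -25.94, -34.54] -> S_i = -0.14 + -8.60*i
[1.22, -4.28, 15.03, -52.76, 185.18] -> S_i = 1.22*(-3.51)^i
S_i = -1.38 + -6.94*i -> [-1.38, -8.32, -15.26, -22.2, -29.14]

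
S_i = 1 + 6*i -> [1, 7, 13, 19, 25]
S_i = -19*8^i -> [-19, -152, -1216, -9728, -77824]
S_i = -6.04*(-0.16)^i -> [-6.04, 0.97, -0.15, 0.02, -0.0]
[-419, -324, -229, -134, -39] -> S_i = -419 + 95*i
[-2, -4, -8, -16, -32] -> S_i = -2*2^i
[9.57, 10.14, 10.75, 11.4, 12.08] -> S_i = 9.57*1.06^i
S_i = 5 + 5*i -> [5, 10, 15, 20, 25]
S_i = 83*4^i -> [83, 332, 1328, 5312, 21248]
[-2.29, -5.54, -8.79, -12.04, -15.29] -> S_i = -2.29 + -3.25*i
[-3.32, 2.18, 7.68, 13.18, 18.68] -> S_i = -3.32 + 5.50*i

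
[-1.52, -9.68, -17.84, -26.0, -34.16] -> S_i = -1.52 + -8.16*i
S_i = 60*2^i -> [60, 120, 240, 480, 960]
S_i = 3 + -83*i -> [3, -80, -163, -246, -329]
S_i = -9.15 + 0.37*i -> [-9.15, -8.78, -8.41, -8.04, -7.67]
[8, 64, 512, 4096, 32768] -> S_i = 8*8^i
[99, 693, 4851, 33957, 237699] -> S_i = 99*7^i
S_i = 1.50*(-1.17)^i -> [1.5, -1.76, 2.05, -2.4, 2.81]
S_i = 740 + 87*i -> [740, 827, 914, 1001, 1088]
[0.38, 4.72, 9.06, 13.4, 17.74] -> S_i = 0.38 + 4.34*i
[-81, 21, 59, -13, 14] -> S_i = Random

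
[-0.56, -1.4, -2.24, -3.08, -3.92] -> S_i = -0.56 + -0.84*i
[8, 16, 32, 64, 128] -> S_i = 8*2^i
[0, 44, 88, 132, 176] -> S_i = 0 + 44*i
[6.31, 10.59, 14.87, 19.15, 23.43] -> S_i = 6.31 + 4.28*i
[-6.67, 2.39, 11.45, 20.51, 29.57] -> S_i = -6.67 + 9.06*i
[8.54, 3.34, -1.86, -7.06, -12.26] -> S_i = 8.54 + -5.20*i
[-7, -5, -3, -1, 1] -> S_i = -7 + 2*i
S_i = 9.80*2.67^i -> [9.8, 26.17, 69.86, 186.53, 498.05]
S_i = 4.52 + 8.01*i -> [4.52, 12.53, 20.54, 28.55, 36.56]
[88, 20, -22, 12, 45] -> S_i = Random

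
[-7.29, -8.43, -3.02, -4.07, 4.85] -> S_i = Random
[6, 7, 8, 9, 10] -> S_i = 6 + 1*i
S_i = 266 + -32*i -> [266, 234, 202, 170, 138]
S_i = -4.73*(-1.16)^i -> [-4.73, 5.49, -6.36, 7.38, -8.56]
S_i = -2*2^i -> [-2, -4, -8, -16, -32]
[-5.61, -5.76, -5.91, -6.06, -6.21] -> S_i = -5.61 + -0.15*i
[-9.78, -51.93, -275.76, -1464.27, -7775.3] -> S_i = -9.78*5.31^i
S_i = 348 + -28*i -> [348, 320, 292, 264, 236]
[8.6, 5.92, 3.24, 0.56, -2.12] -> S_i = 8.60 + -2.68*i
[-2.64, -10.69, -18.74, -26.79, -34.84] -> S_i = -2.64 + -8.05*i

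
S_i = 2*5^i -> [2, 10, 50, 250, 1250]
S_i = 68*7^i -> [68, 476, 3332, 23324, 163268]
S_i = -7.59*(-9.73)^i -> [-7.59, 73.85, -718.57, 6991.66, -68028.85]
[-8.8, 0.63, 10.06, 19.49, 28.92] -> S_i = -8.80 + 9.43*i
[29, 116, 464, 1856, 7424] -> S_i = 29*4^i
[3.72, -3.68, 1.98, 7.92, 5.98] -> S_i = Random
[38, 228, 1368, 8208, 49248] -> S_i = 38*6^i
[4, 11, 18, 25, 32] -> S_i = 4 + 7*i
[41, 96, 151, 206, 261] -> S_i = 41 + 55*i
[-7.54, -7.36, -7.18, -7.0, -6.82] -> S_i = -7.54 + 0.18*i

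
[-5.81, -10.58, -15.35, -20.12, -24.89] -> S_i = -5.81 + -4.77*i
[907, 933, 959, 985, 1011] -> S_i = 907 + 26*i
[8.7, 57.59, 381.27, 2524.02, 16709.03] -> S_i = 8.70*6.62^i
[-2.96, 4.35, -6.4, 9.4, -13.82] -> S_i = -2.96*(-1.47)^i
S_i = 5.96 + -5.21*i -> [5.96, 0.75, -4.46, -9.67, -14.88]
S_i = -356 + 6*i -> [-356, -350, -344, -338, -332]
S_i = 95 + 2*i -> [95, 97, 99, 101, 103]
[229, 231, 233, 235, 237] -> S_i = 229 + 2*i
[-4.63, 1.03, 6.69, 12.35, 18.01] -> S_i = -4.63 + 5.66*i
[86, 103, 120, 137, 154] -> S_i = 86 + 17*i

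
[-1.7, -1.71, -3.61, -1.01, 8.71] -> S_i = Random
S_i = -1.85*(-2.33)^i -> [-1.85, 4.31, -10.04, 23.4, -54.52]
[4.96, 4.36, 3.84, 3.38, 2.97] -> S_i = 4.96*0.88^i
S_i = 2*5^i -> [2, 10, 50, 250, 1250]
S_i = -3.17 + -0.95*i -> [-3.17, -4.12, -5.07, -6.02, -6.97]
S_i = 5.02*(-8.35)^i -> [5.02, -41.92, 350.01, -2922.56, 24403.36]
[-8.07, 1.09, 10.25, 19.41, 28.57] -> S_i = -8.07 + 9.16*i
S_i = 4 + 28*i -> [4, 32, 60, 88, 116]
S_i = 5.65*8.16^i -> [5.65, 46.1, 376.21, 3069.86, 25050.08]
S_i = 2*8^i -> [2, 16, 128, 1024, 8192]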